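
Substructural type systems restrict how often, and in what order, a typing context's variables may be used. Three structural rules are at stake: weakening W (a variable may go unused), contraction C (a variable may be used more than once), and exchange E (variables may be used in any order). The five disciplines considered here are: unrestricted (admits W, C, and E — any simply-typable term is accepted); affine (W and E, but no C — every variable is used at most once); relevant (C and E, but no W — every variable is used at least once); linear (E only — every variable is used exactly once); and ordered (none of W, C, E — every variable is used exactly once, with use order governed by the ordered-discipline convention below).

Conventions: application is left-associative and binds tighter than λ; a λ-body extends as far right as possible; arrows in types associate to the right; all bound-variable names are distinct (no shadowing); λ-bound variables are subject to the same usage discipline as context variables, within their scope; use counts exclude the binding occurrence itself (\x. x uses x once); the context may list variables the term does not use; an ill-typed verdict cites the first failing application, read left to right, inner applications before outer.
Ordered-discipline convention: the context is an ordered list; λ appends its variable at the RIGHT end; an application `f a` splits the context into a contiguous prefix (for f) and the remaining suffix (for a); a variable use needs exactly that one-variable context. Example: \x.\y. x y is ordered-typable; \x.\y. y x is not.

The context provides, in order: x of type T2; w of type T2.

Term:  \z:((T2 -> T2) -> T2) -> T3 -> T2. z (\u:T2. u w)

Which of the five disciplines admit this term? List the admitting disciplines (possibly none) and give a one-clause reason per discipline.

admitted in: none
usage: x: 0; w: 1; z (λ-bound): 1; u (λ-bound): 1
use order (left to right): z, u, w
typing: ill-typed: non-arrow in function slot: T2
ordered ✗ (not simply typable)
linear ✗ (fails simple typing)
affine ✗ (a type mismatch blocks all five)
relevant ✗ (the type mismatch rejects it)
unrestricted ✗ (not simply typable)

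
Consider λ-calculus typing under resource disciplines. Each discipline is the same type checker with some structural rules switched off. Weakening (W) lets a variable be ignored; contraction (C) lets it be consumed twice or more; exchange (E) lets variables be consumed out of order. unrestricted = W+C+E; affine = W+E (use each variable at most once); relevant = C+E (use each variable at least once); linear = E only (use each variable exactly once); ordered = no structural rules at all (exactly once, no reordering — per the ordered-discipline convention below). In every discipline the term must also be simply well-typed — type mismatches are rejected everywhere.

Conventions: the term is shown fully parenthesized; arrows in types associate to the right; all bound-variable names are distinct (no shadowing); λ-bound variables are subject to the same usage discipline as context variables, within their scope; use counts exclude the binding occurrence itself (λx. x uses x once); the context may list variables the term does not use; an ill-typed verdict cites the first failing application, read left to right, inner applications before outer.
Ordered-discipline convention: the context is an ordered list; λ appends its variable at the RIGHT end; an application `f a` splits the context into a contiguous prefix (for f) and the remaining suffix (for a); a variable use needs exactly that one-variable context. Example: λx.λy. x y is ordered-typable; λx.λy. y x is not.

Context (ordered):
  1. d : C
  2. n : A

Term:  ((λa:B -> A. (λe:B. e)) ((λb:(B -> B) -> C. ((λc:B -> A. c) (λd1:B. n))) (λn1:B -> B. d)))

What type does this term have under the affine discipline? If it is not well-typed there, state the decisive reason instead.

term : B -> B
variable uses: d: 1×, n: 1×, a (λ-bound): 0×, e (λ-bound): 1×, b (λ-bound): 0×, c (λ-bound): 1×, d1 (λ-bound): 0×, n1 (λ-bound): 0×
uses in reading order: e, c, n, d
typing: the term checks, with type B -> B
per-discipline verdicts: ordered ✗; linear ✗; affine ✓; relevant ✗; unrestricted ✓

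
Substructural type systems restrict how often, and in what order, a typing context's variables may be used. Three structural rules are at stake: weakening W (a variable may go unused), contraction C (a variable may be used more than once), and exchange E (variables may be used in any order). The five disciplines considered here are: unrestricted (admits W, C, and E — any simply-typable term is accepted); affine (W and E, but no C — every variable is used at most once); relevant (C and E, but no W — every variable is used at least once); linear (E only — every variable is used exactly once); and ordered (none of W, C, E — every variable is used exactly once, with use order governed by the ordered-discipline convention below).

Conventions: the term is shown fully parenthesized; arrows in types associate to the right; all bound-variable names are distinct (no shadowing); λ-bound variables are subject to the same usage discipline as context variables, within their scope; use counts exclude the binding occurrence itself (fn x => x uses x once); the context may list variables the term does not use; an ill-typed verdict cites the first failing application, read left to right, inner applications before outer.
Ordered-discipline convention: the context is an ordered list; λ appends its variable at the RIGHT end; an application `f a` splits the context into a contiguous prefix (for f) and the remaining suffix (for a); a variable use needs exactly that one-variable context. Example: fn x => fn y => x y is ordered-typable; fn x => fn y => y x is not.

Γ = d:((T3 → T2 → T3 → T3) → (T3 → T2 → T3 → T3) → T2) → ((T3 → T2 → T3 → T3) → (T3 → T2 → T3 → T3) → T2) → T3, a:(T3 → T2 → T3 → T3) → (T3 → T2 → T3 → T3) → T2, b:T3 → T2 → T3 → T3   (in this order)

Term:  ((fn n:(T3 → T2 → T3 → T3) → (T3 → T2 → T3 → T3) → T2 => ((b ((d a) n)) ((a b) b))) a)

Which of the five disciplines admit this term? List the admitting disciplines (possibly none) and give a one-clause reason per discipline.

admitted by: relevant, unrestricted
usage: d: 1, a: 3, b: 3, n (bound): 1
order of uses: b, d, a, n, a, b, b, a
typing: well-typed — term : T3 → T3
ordered ✗ (a ×3, b ×3 used more than once (contraction))
linear ✗ (a ×3, b ×3 used more than once (contraction))
affine ✗ (a ×3, b ×3 used more than once (contraction))
relevant ✓ (at least one use each (d, a, b, n))
unrestricted ✓ (typability at T3 → T3 is all that's needed)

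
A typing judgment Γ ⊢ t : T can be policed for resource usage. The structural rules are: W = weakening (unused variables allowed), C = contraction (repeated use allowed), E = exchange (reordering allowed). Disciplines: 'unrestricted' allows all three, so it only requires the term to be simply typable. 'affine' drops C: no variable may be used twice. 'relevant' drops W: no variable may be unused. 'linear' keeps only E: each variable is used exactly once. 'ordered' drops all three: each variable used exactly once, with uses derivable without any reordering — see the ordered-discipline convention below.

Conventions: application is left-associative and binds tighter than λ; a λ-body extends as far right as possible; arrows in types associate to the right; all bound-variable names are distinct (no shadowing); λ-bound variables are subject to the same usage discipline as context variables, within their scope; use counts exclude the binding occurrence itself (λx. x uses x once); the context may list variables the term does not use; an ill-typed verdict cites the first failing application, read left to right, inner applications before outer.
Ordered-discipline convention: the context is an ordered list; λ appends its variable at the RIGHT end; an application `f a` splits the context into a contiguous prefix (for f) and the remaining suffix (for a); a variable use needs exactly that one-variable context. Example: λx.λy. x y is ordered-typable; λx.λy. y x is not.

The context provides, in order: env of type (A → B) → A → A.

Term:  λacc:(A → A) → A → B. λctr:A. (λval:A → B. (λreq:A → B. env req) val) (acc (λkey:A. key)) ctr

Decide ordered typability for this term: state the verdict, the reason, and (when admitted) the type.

yes — env, acc, ctr, val, req, key once each; derivable with no W/C/E; term : ((A → A) → A → B) → A → A
counts: env=1; acc (λ-bound)=1; ctr (λ-bound)=1; val (λ-bound)=1; req (λ-bound)=1; key (λ-bound)=1
use order (left to right): env, req, val, acc, key, ctr
typing: ✓ — ((A → A) → A → B) → A → A
summary: ordered ✓ · linear ✓ · affine ✓ · relevant ✓ · unrestricted ✓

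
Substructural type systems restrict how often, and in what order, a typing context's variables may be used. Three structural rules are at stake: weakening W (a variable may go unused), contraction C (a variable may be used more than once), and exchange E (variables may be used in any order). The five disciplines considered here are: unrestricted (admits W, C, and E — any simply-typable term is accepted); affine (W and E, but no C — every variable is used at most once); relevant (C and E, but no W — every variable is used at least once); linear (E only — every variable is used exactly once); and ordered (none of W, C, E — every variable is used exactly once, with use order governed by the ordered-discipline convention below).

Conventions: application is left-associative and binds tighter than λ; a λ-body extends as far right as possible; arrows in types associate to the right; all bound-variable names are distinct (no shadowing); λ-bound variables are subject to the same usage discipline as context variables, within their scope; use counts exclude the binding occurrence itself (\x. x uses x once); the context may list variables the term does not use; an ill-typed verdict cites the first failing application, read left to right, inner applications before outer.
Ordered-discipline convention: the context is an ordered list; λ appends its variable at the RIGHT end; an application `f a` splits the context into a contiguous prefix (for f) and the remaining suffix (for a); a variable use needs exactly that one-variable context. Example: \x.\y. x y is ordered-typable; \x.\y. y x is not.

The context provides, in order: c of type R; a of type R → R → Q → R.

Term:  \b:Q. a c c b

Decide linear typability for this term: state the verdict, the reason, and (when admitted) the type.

no — uses contraction: c ×2
counts: c: 2, a: 1, b [bound]: 1
order of uses: a, c, c, b
typing: ✓ — Q → R
summary: ordered ✗ · linear ✗ · affine ✗ · relevant ✓ · unrestricted ✓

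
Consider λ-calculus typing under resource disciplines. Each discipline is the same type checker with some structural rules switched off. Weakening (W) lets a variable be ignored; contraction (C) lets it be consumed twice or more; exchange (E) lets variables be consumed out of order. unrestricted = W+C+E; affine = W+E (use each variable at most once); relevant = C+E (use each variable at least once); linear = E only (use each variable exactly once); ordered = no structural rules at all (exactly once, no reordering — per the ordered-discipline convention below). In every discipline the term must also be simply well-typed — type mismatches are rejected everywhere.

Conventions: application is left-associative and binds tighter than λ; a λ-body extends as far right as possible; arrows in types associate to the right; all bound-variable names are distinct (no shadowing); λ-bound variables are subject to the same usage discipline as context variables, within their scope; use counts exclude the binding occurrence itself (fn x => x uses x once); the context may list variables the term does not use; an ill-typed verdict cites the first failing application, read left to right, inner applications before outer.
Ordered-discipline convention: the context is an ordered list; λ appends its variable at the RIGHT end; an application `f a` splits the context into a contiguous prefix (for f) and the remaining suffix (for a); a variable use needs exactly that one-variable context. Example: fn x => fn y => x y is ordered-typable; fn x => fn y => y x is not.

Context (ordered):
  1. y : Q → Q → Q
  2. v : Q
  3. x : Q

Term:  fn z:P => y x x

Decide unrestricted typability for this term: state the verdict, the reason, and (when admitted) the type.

yes — type-checks (P → Q) and nothing is barred; term : P → Q
use counts: y: 1, v: 0, x: 2, z [bound]: 0
left-to-right use order: y, x, x
typing: well-typed — term : P → Q
all disciplines: ordered ✗ | linear ✗ | affine ✗ | relevant ✗ | unrestricted ✓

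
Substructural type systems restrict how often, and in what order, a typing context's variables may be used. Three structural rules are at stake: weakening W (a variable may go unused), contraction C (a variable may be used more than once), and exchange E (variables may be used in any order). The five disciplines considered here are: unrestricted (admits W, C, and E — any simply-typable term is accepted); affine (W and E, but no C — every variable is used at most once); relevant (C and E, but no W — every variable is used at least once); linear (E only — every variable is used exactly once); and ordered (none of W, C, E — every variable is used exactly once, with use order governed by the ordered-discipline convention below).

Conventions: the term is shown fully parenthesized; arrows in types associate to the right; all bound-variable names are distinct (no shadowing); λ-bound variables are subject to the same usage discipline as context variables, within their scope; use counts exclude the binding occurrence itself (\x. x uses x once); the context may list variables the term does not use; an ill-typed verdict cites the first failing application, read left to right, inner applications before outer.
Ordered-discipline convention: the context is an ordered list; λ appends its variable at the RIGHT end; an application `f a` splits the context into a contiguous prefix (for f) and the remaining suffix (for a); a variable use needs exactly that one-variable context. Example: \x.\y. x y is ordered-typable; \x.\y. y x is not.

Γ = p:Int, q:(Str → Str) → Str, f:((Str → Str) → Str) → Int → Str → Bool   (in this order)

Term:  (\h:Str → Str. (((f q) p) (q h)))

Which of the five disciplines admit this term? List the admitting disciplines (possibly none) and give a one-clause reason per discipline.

admitted by: relevant, unrestricted
usage: p: 1; q: 2; f: 1; h [bound]: 1
left-to-right use order: f, q, p, q, h
typing: well-typed — term : (Str → Str) → Bool
ordered: ✗ — needs contraction — q ×2
linear: ✗ — needs contraction — q ×2
affine: ✗ — needs contraction — q ×2
relevant: ✓ — none of p, q, f, h goes unused
unrestricted: ✓ — typability at (Str → Str) → Bool is all that's needed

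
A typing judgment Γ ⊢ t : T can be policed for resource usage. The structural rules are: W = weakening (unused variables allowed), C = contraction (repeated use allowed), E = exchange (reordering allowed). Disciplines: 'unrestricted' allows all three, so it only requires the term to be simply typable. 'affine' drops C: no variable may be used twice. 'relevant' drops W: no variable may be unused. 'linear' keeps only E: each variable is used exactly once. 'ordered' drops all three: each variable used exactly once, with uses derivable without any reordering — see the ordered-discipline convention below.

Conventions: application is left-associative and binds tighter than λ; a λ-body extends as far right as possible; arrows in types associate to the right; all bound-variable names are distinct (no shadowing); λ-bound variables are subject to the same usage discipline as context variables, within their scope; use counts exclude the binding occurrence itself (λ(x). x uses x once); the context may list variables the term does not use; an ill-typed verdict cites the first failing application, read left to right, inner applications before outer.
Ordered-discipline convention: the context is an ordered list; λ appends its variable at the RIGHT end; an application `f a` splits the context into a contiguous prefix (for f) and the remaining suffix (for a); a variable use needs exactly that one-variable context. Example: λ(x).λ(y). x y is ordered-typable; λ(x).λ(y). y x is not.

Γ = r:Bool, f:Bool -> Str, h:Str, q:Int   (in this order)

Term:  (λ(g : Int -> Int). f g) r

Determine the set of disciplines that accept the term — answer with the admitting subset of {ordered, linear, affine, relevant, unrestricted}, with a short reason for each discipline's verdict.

admitted in: none
use counts: r=1, f=1, h=0, q=0, g [bound]=1
order of uses: f, g, r
typing: ill-typed: an argument Int -> Int mismatches the expected Bool
ordered: ✗ — fails simple typing
linear: ✗ — a type mismatch blocks all five
affine: ✗ — the type mismatch rejects it
relevant: ✗ — not simply typable
unrestricted: ✗ — fails simple typing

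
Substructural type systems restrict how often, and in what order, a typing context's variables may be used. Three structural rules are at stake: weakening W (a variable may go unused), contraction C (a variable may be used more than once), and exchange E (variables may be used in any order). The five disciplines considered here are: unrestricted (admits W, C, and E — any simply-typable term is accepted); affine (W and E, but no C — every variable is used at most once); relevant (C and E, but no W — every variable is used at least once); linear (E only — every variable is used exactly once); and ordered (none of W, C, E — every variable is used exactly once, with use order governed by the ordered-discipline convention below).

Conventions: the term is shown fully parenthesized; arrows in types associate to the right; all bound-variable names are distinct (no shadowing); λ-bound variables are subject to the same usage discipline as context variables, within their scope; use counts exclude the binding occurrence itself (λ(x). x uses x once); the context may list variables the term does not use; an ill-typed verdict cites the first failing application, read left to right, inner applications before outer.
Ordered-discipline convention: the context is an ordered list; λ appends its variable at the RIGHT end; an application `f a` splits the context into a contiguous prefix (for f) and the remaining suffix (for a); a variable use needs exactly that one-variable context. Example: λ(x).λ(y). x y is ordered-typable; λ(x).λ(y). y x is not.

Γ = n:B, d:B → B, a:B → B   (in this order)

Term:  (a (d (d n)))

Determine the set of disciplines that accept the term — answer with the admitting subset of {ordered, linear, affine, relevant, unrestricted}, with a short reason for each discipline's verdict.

admitting disciplines: relevant, unrestricted
use counts: n: 1, d: 2, a: 1
uses in reading order: a, d, d, n
typing: well-typed — term : B
ordered: ✗ — repeated use of d ×2
linear: ✗ — repeated use of d ×2
affine: ✗ — repeated use of d ×2
relevant: ✓ — every one of n, d, a appears
unrestricted: ✓ — type-checks (B) and nothing is barred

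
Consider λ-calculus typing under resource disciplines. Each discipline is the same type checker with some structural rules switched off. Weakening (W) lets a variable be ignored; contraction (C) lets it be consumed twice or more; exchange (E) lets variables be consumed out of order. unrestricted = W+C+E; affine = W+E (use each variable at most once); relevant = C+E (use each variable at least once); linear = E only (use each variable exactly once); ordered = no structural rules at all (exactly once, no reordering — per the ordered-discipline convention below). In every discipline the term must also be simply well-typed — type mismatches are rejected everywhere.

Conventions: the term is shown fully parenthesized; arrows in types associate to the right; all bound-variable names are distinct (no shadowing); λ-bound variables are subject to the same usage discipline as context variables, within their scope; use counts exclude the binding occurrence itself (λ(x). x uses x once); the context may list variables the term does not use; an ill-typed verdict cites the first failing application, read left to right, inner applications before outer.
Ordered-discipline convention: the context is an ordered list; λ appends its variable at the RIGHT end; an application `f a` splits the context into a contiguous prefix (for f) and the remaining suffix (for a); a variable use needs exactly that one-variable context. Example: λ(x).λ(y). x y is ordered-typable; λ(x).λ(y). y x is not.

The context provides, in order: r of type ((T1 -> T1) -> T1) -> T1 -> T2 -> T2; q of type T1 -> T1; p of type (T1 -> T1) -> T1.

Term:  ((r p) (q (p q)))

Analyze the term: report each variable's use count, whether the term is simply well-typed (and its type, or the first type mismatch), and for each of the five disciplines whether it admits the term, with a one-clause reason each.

usage: r=1; q=2; p=2
use order (left to right): r, p, q, p, q
typing: ✓ — T2 -> T2
ordered: ✗ — repeated use of q ×2, p ×2
linear: ✗ — repeated use of q ×2, p ×2
affine: ✗ — repeated use of q ×2, p ×2
relevant: ✓ — r, q, p: all used, weakening unneeded
unrestricted: ✓ — type-checks (T2 -> T2) and nothing is barred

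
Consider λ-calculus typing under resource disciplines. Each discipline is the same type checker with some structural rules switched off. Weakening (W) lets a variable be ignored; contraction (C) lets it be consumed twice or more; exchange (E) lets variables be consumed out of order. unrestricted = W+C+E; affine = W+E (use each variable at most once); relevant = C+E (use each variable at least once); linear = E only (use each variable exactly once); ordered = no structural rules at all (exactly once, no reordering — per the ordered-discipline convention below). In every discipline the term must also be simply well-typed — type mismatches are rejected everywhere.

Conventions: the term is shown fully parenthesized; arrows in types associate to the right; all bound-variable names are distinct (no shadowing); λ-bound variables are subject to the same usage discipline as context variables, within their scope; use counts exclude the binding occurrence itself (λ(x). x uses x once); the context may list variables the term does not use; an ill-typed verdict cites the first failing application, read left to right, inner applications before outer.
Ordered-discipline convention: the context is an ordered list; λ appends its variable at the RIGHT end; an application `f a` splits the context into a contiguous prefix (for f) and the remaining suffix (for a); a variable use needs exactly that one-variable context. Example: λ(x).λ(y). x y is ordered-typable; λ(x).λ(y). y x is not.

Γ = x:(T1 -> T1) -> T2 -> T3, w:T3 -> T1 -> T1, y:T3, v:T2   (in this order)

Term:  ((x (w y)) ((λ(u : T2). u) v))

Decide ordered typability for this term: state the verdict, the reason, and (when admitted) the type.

yes — x, w, y, v, u: once each, no exchange needed; term : T3
variable uses: x ×1; w ×1; y ×1; v ×1; u [bound] ×1
order of uses: x, w, y, u, v
typing: well-typed at T3
per-discipline verdicts: ordered ✓; linear ✓; affine ✓; relevant ✓; unrestricted ✓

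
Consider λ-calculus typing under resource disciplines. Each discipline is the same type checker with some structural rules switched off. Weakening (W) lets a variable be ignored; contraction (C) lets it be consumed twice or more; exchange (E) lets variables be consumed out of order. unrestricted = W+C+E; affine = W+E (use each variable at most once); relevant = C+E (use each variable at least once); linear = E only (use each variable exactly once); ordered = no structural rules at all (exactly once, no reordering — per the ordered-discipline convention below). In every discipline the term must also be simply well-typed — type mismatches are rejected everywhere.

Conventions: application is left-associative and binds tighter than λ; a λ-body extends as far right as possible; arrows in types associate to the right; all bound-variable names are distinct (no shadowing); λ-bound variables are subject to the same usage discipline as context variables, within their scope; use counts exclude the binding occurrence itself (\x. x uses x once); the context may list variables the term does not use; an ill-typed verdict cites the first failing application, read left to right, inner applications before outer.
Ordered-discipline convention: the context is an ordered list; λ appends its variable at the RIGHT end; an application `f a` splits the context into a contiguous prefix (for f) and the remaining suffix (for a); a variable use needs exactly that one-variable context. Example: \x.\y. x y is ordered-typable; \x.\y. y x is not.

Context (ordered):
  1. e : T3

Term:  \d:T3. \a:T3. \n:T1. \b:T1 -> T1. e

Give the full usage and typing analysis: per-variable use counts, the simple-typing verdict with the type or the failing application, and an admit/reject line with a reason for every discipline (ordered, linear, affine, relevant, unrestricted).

counts: e: 1; d (bound): 0; a (bound): 0; n (bound): 0; b (bound): 0
order of uses: e
typing: well-typed — term : T3 -> T3 -> T1 -> (T1 -> T1) -> T3
ordered ✗ (d, a, n, b left unused)
linear ✗ (d, a, n, b left unused)
affine ✓ (e, d, a, n, b: no repeats, contraction unneeded)
relevant ✗ (d, a, n, b left unused)
unrestricted ✓ (type-checks (T3 -> T3 -> T1 -> (T1 -> T1) -> T3) and nothing is barred)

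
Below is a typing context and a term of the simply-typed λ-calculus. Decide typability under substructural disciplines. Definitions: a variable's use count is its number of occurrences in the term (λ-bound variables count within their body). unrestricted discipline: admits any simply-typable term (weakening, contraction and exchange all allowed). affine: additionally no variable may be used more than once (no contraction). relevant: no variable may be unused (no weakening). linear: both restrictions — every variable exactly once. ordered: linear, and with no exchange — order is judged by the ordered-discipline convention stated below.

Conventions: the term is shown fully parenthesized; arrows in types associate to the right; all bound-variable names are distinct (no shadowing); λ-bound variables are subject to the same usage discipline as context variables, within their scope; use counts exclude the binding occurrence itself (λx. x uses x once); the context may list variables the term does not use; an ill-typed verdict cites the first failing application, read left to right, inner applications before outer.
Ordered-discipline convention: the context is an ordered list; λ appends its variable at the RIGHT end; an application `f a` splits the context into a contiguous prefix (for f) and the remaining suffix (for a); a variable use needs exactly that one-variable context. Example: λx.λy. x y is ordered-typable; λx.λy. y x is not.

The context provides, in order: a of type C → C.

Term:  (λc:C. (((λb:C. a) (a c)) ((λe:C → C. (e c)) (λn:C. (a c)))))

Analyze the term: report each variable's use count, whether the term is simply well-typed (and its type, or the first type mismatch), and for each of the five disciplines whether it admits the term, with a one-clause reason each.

use counts: a: 3×, c (λ-bound): 3×, b (λ-bound): 0×, e (λ-bound): 1×, n (λ-bound): 0×
uses in reading order: a, a, c, e, c, a, c
typing: the term checks, with type C → C
ordered: ✗, needs contraction — a ×3, c ×3; b, n left unused
linear: ✗, needs contraction — a ×3, c ×3; b, n left unused
affine: ✗, needs contraction — a ×3, c ×3
relevant: ✗, b, n left unused
unrestricted: ✓, well-typed at C → C; no restrictions here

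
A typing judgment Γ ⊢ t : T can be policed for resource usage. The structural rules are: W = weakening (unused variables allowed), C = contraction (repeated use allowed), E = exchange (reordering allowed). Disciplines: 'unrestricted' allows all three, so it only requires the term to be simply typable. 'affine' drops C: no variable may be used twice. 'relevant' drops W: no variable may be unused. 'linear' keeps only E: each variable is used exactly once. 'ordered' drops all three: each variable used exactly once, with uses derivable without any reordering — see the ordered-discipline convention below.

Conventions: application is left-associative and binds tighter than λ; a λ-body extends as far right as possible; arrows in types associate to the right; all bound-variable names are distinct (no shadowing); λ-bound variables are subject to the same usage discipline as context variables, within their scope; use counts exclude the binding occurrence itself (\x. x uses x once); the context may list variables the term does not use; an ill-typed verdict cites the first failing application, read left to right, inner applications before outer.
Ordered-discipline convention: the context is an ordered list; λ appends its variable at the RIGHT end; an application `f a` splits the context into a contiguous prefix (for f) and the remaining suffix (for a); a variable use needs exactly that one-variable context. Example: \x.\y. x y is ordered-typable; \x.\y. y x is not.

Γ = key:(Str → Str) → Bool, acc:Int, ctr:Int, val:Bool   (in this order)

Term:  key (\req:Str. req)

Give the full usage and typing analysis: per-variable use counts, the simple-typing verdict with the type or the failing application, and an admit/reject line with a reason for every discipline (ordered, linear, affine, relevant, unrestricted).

usage: key ×1, acc ×0, ctr ×0, val ×0, req [bound] ×1
use order (left to right): key, req
typing: ✓ — Bool
ordered: ✗, needs weakening: acc, ctr, val unused
linear: ✗, needs weakening: acc, ctr, val unused
affine: ✓, none of key, acc, ctr, val, req used more than once
relevant: ✗, needs weakening: acc, ctr, val unused
unrestricted: ✓, well-typed at Bool; no restrictions here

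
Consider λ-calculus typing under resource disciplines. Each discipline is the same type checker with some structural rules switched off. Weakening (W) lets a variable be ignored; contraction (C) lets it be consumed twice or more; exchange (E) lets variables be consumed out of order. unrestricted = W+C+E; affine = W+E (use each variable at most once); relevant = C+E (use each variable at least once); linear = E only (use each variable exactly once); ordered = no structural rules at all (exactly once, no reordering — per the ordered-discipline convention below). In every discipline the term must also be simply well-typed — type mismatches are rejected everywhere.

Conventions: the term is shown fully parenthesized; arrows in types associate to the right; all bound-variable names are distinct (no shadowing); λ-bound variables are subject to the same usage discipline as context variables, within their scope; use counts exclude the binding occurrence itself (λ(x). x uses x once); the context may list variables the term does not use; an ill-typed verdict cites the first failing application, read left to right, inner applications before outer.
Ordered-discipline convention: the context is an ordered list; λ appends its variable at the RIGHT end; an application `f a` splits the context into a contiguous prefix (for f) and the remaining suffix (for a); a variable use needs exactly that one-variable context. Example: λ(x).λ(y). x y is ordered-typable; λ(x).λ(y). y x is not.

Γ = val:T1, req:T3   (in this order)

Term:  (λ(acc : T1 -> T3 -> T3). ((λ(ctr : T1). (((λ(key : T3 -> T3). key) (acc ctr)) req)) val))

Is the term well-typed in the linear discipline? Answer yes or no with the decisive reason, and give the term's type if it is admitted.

yes — exactly-once usage across val, req, acc, ctr, key; term : (T1 -> T3 -> T3) -> T3
use counts: val=1, req=1, acc (bound)=1, ctr (bound)=1, key (bound)=1
use order (left to right): key, acc, ctr, req, val
typing: well-typed at (T1 -> T3 -> T3) -> T3
all disciplines: ordered ✗, linear ✓, affine ✓, relevant ✓, unrestricted ✓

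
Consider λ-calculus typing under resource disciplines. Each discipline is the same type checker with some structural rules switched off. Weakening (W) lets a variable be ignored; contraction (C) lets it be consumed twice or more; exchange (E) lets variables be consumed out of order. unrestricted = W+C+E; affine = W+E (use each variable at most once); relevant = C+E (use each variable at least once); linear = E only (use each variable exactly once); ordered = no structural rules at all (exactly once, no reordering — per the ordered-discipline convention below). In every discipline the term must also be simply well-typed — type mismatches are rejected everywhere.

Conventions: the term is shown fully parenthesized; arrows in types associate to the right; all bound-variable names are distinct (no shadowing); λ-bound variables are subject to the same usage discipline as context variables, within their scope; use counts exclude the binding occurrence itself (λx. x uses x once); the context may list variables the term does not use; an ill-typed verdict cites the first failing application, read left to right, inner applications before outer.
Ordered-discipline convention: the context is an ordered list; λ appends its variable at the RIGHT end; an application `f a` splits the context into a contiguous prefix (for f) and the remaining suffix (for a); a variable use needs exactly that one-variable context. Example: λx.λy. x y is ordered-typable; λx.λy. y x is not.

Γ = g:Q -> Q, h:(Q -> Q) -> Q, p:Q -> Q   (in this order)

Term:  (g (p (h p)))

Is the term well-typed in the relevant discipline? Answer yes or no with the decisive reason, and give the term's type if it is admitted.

yes — every one of g, h, p appears; term : Q
variable uses: g ×1, h ×1, p ×2
use order (left to right): g, p, h, p
typing: well-typed at Q
summary: ordered ✗ · linear ✗ · affine ✗ · relevant ✓ · unrestricted ✓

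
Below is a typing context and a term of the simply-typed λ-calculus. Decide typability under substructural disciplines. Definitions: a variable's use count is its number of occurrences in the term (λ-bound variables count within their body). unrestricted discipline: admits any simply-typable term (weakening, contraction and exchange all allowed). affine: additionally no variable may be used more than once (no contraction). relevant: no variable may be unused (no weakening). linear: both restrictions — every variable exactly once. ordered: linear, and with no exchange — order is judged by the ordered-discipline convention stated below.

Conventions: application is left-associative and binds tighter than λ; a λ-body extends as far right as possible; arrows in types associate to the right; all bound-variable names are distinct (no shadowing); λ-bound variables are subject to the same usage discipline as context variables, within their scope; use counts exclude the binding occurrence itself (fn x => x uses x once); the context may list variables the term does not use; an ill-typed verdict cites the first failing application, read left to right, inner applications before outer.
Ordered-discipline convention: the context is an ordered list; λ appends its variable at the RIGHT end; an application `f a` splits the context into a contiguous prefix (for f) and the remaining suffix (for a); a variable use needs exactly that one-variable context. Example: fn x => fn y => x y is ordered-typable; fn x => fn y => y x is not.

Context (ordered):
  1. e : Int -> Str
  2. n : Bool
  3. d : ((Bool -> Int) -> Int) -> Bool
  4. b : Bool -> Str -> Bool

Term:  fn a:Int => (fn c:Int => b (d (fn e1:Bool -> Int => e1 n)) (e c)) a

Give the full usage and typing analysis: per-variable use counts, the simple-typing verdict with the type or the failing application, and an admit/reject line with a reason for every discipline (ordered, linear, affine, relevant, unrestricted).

use counts: e ×1, n ×1, d ×1, b ×1, a (λ-bound) ×1, c (λ-bound) ×1, e1 (λ-bound) ×1
left-to-right use order: b, d, e1, n, e, c, a
typing: ✓ — Int -> Bool
ordered: ✗ — no contiguous prefix/suffix split fits b, d, e1, n, e, c, a
linear: ✓ — exactly-once usage across e, n, d, b, a, c, e1
affine: ✓ — at most one use each (e, n, d, b, a, c, e1)
relevant: ✓ — every one of e, n, d, b, a, c, e1 appears
unrestricted: ✓ — well-typed at Int -> Bool; no restrictions here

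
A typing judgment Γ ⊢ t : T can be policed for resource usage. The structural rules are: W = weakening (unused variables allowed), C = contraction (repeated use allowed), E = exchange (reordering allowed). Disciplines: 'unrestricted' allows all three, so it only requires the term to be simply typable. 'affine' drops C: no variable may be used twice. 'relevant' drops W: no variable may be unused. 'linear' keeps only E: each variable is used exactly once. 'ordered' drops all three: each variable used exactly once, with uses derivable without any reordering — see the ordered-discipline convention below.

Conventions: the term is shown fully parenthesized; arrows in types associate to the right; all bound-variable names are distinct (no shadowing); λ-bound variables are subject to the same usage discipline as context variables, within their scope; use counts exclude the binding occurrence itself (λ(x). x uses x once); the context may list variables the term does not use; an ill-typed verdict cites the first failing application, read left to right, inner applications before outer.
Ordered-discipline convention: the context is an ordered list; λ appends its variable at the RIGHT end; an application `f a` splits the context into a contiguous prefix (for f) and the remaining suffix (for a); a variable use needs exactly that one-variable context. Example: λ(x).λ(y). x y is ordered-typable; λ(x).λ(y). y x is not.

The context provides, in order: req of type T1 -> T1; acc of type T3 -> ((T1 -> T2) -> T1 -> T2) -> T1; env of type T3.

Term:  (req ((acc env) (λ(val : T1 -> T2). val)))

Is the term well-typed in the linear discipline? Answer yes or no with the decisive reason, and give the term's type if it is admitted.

yes — each of req, acc, env, val used exactly once; term : T1
usage: req: 1, acc: 1, env: 1, val [bound]: 1
order of uses: req, acc, env, val
typing: well-typed — term : T1
across the five disciplines: ordered ✓, linear ✓, affine ✓, relevant ✓, unrestricted ✓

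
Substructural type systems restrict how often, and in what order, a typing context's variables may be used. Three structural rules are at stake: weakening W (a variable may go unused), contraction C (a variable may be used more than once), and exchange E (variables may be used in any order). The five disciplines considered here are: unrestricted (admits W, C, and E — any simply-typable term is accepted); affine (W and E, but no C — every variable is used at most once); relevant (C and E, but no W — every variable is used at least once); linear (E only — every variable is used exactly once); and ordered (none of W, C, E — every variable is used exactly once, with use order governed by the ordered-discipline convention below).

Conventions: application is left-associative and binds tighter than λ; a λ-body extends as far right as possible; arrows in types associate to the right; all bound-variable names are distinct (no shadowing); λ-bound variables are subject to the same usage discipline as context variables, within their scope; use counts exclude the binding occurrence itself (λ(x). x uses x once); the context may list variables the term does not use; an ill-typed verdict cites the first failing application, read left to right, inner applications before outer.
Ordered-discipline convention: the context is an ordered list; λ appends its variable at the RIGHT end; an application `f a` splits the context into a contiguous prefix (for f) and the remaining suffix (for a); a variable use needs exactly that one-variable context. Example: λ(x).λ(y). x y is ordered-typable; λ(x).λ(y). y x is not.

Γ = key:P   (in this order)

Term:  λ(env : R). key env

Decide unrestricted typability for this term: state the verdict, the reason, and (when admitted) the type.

no — a type mismatch blocks all five
counts: key: 1×, env [bound]: 1×
use order (left to right): key, env
typing: ill-typed: can't apply a value of type P
all disciplines: ordered ✗; linear ✗; affine ✗; relevant ✗; unrestricted ✗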